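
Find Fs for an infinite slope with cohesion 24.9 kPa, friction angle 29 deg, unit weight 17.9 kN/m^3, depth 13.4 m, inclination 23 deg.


Using Fs = c / (gamma*H*sin(beta)*cos(beta)) + tan(phi)/tan(beta)
Cohesion contribution = 24.9 / (17.9*13.4*sin(23)*cos(23))
Cohesion contribution = 0.288627
Friction contribution = tan(29)/tan(23) = 1.30587
Fs = 0.288627 + 1.30587
Fs = 1.594


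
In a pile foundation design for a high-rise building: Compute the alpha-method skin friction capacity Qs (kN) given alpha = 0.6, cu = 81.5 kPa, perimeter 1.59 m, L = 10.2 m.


Result: 793.06 kN

Derivation:
Using Qs = alpha * cu * perimeter * L
Qs = 0.6 * 81.5 * 1.59 * 10.2
Qs = 793.06 kN


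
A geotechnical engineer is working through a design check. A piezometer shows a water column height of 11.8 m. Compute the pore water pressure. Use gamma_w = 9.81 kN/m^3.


Using u = gamma_w * h_w
u = 9.81 * 11.8
u = 115.76 kPa


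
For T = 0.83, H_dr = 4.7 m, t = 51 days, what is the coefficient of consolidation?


Using cv = T * H_dr^2 / t
H_dr^2 = 4.7^2 = 22.09
cv = 0.83 * 22.09 / 51
cv = 0.3595 m^2/day


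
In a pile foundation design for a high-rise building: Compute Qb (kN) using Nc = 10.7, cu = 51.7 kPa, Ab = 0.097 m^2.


Using Qb = Nc * cu * Ab
Qb = 10.7 * 51.7 * 0.097
Qb = 53.66 kN


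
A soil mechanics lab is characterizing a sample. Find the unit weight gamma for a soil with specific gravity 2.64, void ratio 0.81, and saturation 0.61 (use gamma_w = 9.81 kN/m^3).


Using gamma = gamma_w * (Gs + S*e) / (1 + e)
Numerator: Gs + S*e = 2.64 + 0.61*0.81 = 3.1341
Denominator: 1 + e = 1 + 0.81 = 1.81
gamma = 9.81 * 3.1341 / 1.81
gamma = 16.986 kN/m^3


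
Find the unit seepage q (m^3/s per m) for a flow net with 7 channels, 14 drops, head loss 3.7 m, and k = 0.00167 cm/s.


Convert k to m/s for unit consistency with H:
k = 0.00167 cm/s = 0.00167 / 100 m/s = 1.67e-05 m/s
Using q = k * H * Nf / Nd
Nf / Nd = 7 / 14 = 0.5
q = 1.67e-05 * 3.7 * 0.5
q = 3.09e-05 m^3/s per m


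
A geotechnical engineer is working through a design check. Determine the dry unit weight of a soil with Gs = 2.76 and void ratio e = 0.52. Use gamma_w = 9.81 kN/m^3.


Result: 17.813 kN/m^3

Derivation:
Using gamma_d = Gs * gamma_w / (1 + e)
gamma_d = 2.76 * 9.81 / (1 + 0.52)
gamma_d = 2.76 * 9.81 / 1.52
gamma_d = 17.813 kN/m^3


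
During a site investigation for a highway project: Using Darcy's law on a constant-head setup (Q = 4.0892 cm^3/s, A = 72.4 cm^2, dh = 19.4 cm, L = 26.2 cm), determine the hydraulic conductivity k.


Result: 0.076278 cm/s

Derivation:
Compute hydraulic gradient:
i = dh / L = 19.4 / 26.2 = 0.740458
Then apply Darcy's law:
k = Q / (A * i)
k = 4.0892 / (72.4 * 0.740458)
k = 4.0892 / 53.6092
k = 0.076278 cm/s


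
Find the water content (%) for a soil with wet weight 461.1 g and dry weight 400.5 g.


Result: 15.13 %

Derivation:
Using w = (m_wet - m_dry) / m_dry * 100
m_wet - m_dry = 461.1 - 400.5 = 60.6 g
w = 60.6 / 400.5 * 100
w = 15.13 %


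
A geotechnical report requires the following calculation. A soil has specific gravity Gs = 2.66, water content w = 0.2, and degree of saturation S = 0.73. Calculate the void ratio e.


Using the relation e = Gs * w / S
e = 2.66 * 0.2 / 0.73
e = 0.7288


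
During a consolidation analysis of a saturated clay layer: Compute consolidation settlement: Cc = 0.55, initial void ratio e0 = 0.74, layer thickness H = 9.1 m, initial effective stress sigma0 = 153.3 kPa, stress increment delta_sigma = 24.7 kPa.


Using Sc = Cc * H / (1 + e0) * log10((sigma0 + delta_sigma) / sigma0)
Stress ratio = (153.3 + 24.7) / 153.3 = 1.16112
log10(1.16112) = 0.0648778
Cc * H / (1 + e0) = 0.55 * 9.1 / (1 + 0.74) = 2.87644
Sc = 2.87644 * 0.0648778
Sc = 0.1866 m


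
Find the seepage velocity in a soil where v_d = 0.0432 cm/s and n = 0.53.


Using v_s = v_d / n
v_s = 0.0432 / 0.53
v_s = 0.08151 cm/s


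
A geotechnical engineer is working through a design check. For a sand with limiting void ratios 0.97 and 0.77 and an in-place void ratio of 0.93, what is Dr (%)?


Using Dr = (e_max - e) / (e_max - e_min) * 100
e_max - e = 0.97 - 0.93 = 0.04
e_max - e_min = 0.97 - 0.77 = 0.2
Dr = 0.04 / 0.2 * 100
Dr = 20.0 %


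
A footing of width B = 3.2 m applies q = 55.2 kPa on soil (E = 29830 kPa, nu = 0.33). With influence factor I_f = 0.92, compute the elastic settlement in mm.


Result: 4.855 mm

Derivation:
Using Se = q * B * (1 - nu^2) * I_f / E
1 - nu^2 = 1 - 0.33^2 = 0.8911
Se = 55.2 * 3.2 * 0.8911 * 0.92 / 29830
Se = 0.004855 m
Convert to mm: Se = 0.004855 * 1000 = 4.855 mm


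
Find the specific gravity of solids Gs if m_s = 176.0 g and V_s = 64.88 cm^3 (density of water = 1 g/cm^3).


Using Gs = m_s / (V_s * rho_w)
Since rho_w = 1 g/cm^3:
Gs = 176.0 / 64.88
Gs = 2.713


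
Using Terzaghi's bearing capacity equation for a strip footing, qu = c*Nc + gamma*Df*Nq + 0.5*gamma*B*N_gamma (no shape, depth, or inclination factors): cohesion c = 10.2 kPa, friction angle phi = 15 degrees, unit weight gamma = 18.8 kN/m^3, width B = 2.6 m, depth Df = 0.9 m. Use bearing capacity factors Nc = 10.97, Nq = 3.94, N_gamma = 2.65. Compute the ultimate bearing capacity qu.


Result: 243.32 kPa

Derivation:
Compute qu = c*Nc + gamma*Df*Nq + 0.5*gamma*B*N_gamma
Term 1: 10.2 * 10.97 = 111.894
Term 2: 18.8 * 0.9 * 3.94 = 66.6648
Term 3: 0.5 * 18.8 * 2.6 * 2.65 = 64.766
qu = 111.894 + 66.6648 + 64.766
qu = 243.32 kPa


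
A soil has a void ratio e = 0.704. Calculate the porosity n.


Result: 0.4131

Derivation:
Using the relation n = e / (1 + e)
n = 0.704 / (1 + 0.704)
n = 0.704 / 1.704
n = 0.4131


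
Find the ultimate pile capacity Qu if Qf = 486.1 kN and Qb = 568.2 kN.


Using Qu = Qf + Qb
Qu = 486.1 + 568.2
Qu = 1054.3 kN


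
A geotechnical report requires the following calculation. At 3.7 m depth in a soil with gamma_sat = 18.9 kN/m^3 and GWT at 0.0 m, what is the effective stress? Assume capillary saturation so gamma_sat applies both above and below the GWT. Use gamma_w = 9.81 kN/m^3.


Result: 33.63 kPa

Derivation:
Total stress = gamma_sat * depth
sigma = 18.9 * 3.7 = 69.93 kPa
Pore water pressure u = gamma_w * (depth - d_wt)
u = 9.81 * (3.7 - 0.0) = 36.297 kPa
Effective stress = sigma - u
sigma' = 69.93 - 36.297 = 33.63 kPa


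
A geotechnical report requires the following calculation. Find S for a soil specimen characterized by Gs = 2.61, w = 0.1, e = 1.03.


Result: 0.2534

Derivation:
Using S = Gs * w / e
S = 2.61 * 0.1 / 1.03
S = 0.2534


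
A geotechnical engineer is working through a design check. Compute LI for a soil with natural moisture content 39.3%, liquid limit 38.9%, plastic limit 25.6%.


First compute the plasticity index:
PI = LL - PL = 38.9 - 25.6 = 13.3
Then compute the liquidity index:
LI = (w - PL) / PI
LI = (39.3 - 25.6) / 13.3
LI = 1.03


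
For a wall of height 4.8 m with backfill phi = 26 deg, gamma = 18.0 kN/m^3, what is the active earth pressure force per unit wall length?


Compute active earth pressure coefficient:
Ka = tan^2(45 - phi/2) = tan^2(32.0) = 0.390462
Compute active force:
Pa = 0.5 * Ka * gamma * H^2
Pa = 0.5 * 0.390462 * 18.0 * 4.8^2
Pa = 80.97 kN/m


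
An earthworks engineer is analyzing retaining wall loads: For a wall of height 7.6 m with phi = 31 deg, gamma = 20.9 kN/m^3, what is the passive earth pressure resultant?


Result: 1885.64 kN/m

Derivation:
Compute passive earth pressure coefficient:
Kp = tan^2(45 + phi/2) = tan^2(60.5) = 3.124035
Compute passive force:
Pp = 0.5 * Kp * gamma * H^2
Pp = 0.5 * 3.124035 * 20.9 * 7.6^2
Pp = 1885.64 kN/m


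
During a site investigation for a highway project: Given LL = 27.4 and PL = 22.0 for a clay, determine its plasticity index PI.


Result: 5.4

Derivation:
Using PI = LL - PL
PI = 27.4 - 22.0
PI = 5.4


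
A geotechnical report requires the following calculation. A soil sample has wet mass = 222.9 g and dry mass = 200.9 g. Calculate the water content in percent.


Using w = (m_wet - m_dry) / m_dry * 100
m_wet - m_dry = 222.9 - 200.9 = 22.0 g
w = 22.0 / 200.9 * 100
w = 10.95 %


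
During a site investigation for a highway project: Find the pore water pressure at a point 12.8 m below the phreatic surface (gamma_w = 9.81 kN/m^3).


Result: 125.57 kPa

Derivation:
Using u = gamma_w * h_w
u = 9.81 * 12.8
u = 125.57 kPa


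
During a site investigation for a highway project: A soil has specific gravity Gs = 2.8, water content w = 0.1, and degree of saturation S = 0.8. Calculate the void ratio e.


Using the relation e = Gs * w / S
e = 2.8 * 0.1 / 0.8
e = 0.35


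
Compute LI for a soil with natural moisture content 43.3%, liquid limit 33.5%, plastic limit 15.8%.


Result: 1.554

Derivation:
First compute the plasticity index:
PI = LL - PL = 33.5 - 15.8 = 17.7
Then compute the liquidity index:
LI = (w - PL) / PI
LI = (43.3 - 15.8) / 17.7
LI = 1.554


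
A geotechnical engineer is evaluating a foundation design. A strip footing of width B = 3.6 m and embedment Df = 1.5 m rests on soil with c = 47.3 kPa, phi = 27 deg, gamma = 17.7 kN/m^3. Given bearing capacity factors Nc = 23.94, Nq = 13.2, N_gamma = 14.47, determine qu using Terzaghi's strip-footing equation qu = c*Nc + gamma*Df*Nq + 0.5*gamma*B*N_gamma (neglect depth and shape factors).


Compute qu = c*Nc + gamma*Df*Nq + 0.5*gamma*B*N_gamma
Term 1: 47.3 * 23.94 = 1132.362
Term 2: 17.7 * 1.5 * 13.2 = 350.46
Term 3: 0.5 * 17.7 * 3.6 * 14.47 = 461.0142
qu = 1132.362 + 350.46 + 461.0142
qu = 1943.84 kPa


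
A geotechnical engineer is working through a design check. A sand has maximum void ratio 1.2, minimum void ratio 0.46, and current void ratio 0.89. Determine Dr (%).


Result: 41.89 %

Derivation:
Using Dr = (e_max - e) / (e_max - e_min) * 100
e_max - e = 1.2 - 0.89 = 0.31
e_max - e_min = 1.2 - 0.46 = 0.74
Dr = 0.31 / 0.74 * 100
Dr = 41.89 %


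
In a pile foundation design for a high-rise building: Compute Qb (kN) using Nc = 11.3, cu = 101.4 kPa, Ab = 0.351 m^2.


Result: 402.18 kN

Derivation:
Using Qb = Nc * cu * Ab
Qb = 11.3 * 101.4 * 0.351
Qb = 402.18 kN


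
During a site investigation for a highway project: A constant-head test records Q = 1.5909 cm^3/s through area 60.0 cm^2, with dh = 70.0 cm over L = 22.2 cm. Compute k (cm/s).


Result: 0.008409 cm/s

Derivation:
Compute hydraulic gradient:
i = dh / L = 70.0 / 22.2 = 3.15315
Then apply Darcy's law:
k = Q / (A * i)
k = 1.5909 / (60.0 * 3.15315)
k = 1.5909 / 189.189
k = 0.008409 cm/s


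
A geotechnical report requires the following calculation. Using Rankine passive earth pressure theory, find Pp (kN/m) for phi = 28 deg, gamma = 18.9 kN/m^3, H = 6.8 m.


Compute passive earth pressure coefficient:
Kp = tan^2(45 + phi/2) = tan^2(59.0) = 2.769826
Compute passive force:
Pp = 0.5 * Kp * gamma * H^2
Pp = 0.5 * 2.769826 * 18.9 * 6.8^2
Pp = 1210.33 kN/m


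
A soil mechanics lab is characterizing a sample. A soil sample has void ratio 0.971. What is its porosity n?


Using the relation n = e / (1 + e)
n = 0.971 / (1 + 0.971)
n = 0.971 / 1.971
n = 0.4926


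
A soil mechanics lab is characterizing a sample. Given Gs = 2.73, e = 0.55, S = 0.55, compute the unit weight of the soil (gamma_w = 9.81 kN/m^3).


Result: 19.193 kN/m^3

Derivation:
Using gamma = gamma_w * (Gs + S*e) / (1 + e)
Numerator: Gs + S*e = 2.73 + 0.55*0.55 = 3.0325
Denominator: 1 + e = 1 + 0.55 = 1.55
gamma = 9.81 * 3.0325 / 1.55
gamma = 19.193 kN/m^3


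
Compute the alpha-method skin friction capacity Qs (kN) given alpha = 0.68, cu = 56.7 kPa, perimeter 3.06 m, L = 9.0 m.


Result: 1061.83 kN

Derivation:
Using Qs = alpha * cu * perimeter * L
Qs = 0.68 * 56.7 * 3.06 * 9.0
Qs = 1061.83 kN


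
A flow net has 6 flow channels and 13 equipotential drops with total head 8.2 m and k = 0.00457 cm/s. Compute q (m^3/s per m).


Convert k to m/s for unit consistency with H:
k = 0.00457 cm/s = 0.00457 / 100 m/s = 4.57e-05 m/s
Using q = k * H * Nf / Nd
Nf / Nd = 6 / 13 = 0.4615
q = 4.57e-05 * 8.2 * 0.4615
q = 0.000173 m^3/s per m


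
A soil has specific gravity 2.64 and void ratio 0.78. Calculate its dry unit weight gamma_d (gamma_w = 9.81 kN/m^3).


Result: 14.55 kN/m^3

Derivation:
Using gamma_d = Gs * gamma_w / (1 + e)
gamma_d = 2.64 * 9.81 / (1 + 0.78)
gamma_d = 2.64 * 9.81 / 1.78
gamma_d = 14.55 kN/m^3


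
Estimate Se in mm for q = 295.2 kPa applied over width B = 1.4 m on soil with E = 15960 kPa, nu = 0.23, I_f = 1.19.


Using Se = q * B * (1 - nu^2) * I_f / E
1 - nu^2 = 1 - 0.23^2 = 0.9471
Se = 295.2 * 1.4 * 0.9471 * 1.19 / 15960
Se = 0.029185 m
Convert to mm: Se = 0.029185 * 1000 = 29.185 mm


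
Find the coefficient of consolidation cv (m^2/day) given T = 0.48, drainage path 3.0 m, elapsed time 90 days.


Using cv = T * H_dr^2 / t
H_dr^2 = 3.0^2 = 9.0
cv = 0.48 * 9.0 / 90
cv = 0.048 m^2/day


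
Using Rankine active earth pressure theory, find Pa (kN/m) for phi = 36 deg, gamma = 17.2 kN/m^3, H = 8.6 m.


Compute active earth pressure coefficient:
Ka = tan^2(45 - phi/2) = tan^2(27.0) = 0.259616
Compute active force:
Pa = 0.5 * Ka * gamma * H^2
Pa = 0.5 * 0.259616 * 17.2 * 8.6^2
Pa = 165.13 kN/m


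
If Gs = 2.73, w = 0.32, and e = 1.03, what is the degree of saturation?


Result: 0.8482

Derivation:
Using S = Gs * w / e
S = 2.73 * 0.32 / 1.03
S = 0.8482


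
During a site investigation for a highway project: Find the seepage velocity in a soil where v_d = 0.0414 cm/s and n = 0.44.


Using v_s = v_d / n
v_s = 0.0414 / 0.44
v_s = 0.09409 cm/s


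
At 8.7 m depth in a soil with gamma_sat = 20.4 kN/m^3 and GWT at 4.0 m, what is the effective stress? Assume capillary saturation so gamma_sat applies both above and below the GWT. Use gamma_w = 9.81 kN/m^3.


Total stress = gamma_sat * depth
sigma = 20.4 * 8.7 = 177.48 kPa
Pore water pressure u = gamma_w * (depth - d_wt)
u = 9.81 * (8.7 - 4.0) = 46.107 kPa
Effective stress = sigma - u
sigma' = 177.48 - 46.107 = 131.37 kPa


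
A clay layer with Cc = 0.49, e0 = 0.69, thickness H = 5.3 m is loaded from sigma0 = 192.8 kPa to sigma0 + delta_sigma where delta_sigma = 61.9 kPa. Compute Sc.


Result: 0.1858 m

Derivation:
Using Sc = Cc * H / (1 + e0) * log10((sigma0 + delta_sigma) / sigma0)
Stress ratio = (192.8 + 61.9) / 192.8 = 1.32106
log10(1.32106) = 0.120922
Cc * H / (1 + e0) = 0.49 * 5.3 / (1 + 0.69) = 1.53669
Sc = 1.53669 * 0.120922
Sc = 0.1858 m


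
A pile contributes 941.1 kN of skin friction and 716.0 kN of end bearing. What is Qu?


Using Qu = Qf + Qb
Qu = 941.1 + 716.0
Qu = 1657.1 kN


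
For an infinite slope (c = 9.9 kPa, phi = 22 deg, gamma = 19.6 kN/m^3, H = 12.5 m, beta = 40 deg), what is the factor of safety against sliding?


Using Fs = c / (gamma*H*sin(beta)*cos(beta)) + tan(phi)/tan(beta)
Cohesion contribution = 9.9 / (19.6*12.5*sin(40)*cos(40))
Cohesion contribution = 0.082063
Friction contribution = tan(22)/tan(40) = 0.4815
Fs = 0.082063 + 0.4815
Fs = 0.564


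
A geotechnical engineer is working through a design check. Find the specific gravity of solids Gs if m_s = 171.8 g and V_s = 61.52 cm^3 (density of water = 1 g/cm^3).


Result: 2.793

Derivation:
Using Gs = m_s / (V_s * rho_w)
Since rho_w = 1 g/cm^3:
Gs = 171.8 / 61.52
Gs = 2.793


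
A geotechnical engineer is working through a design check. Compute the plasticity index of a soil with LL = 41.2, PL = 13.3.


Using PI = LL - PL
PI = 41.2 - 13.3
PI = 27.9


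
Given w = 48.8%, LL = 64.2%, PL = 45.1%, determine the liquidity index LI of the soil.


First compute the plasticity index:
PI = LL - PL = 64.2 - 45.1 = 19.1
Then compute the liquidity index:
LI = (w - PL) / PI
LI = (48.8 - 45.1) / 19.1
LI = 0.194


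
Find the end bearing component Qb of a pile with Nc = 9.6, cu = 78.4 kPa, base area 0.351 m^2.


Using Qb = Nc * cu * Ab
Qb = 9.6 * 78.4 * 0.351
Qb = 264.18 kN


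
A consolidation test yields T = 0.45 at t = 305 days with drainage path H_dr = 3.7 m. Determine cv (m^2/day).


Result: 0.0202 m^2/day

Derivation:
Using cv = T * H_dr^2 / t
H_dr^2 = 3.7^2 = 13.69
cv = 0.45 * 13.69 / 305
cv = 0.0202 m^2/day


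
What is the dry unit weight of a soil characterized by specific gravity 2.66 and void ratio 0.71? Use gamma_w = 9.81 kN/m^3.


Using gamma_d = Gs * gamma_w / (1 + e)
gamma_d = 2.66 * 9.81 / (1 + 0.71)
gamma_d = 2.66 * 9.81 / 1.71
gamma_d = 15.26 kN/m^3


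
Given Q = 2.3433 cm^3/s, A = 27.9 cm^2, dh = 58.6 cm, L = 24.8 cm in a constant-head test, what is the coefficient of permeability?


Result: 0.035545 cm/s

Derivation:
Compute hydraulic gradient:
i = dh / L = 58.6 / 24.8 = 2.3629
Then apply Darcy's law:
k = Q / (A * i)
k = 2.3433 / (27.9 * 2.3629)
k = 2.3433 / 65.925
k = 0.035545 cm/s


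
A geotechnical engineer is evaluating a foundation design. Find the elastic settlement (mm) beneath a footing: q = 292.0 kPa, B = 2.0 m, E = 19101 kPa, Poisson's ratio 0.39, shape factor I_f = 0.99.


Result: 25.665 mm

Derivation:
Using Se = q * B * (1 - nu^2) * I_f / E
1 - nu^2 = 1 - 0.39^2 = 0.8479
Se = 292.0 * 2.0 * 0.8479 * 0.99 / 19101
Se = 0.025665 m
Convert to mm: Se = 0.025665 * 1000 = 25.665 mm


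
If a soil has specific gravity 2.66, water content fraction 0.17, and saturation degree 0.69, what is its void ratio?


Using the relation e = Gs * w / S
e = 2.66 * 0.17 / 0.69
e = 0.6554


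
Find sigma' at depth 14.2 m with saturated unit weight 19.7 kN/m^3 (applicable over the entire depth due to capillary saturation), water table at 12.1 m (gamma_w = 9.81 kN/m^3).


Total stress = gamma_sat * depth
sigma = 19.7 * 14.2 = 279.74 kPa
Pore water pressure u = gamma_w * (depth - d_wt)
u = 9.81 * (14.2 - 12.1) = 20.601 kPa
Effective stress = sigma - u
sigma' = 279.74 - 20.601 = 259.14 kPa


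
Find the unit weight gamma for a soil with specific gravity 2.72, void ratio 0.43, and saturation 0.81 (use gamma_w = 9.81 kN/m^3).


Using gamma = gamma_w * (Gs + S*e) / (1 + e)
Numerator: Gs + S*e = 2.72 + 0.81*0.43 = 3.0683
Denominator: 1 + e = 1 + 0.43 = 1.43
gamma = 9.81 * 3.0683 / 1.43
gamma = 21.049 kN/m^3


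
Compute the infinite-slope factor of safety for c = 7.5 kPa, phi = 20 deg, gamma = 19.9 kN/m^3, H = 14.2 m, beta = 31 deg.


Using Fs = c / (gamma*H*sin(beta)*cos(beta)) + tan(phi)/tan(beta)
Cohesion contribution = 7.5 / (19.9*14.2*sin(31)*cos(31))
Cohesion contribution = 0.0601194
Friction contribution = tan(20)/tan(31) = 0.605748
Fs = 0.0601194 + 0.605748
Fs = 0.666


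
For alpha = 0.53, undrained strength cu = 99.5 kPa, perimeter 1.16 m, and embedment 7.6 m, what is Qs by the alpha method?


Using Qs = alpha * cu * perimeter * L
Qs = 0.53 * 99.5 * 1.16 * 7.6
Qs = 464.91 kN


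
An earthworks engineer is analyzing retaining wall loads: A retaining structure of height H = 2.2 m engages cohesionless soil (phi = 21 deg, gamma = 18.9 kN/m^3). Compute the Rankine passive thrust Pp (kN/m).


Compute passive earth pressure coefficient:
Kp = tan^2(45 + phi/2) = tan^2(55.5) = 2.117051
Compute passive force:
Pp = 0.5 * Kp * gamma * H^2
Pp = 0.5 * 2.117051 * 18.9 * 2.2^2
Pp = 96.83 kN/m


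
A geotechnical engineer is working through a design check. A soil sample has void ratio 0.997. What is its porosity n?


Using the relation n = e / (1 + e)
n = 0.997 / (1 + 0.997)
n = 0.997 / 1.997
n = 0.4992


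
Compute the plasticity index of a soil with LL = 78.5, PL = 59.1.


Using PI = LL - PL
PI = 78.5 - 59.1
PI = 19.4


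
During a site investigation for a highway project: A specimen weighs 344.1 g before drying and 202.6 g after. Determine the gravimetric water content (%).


Using w = (m_wet - m_dry) / m_dry * 100
m_wet - m_dry = 344.1 - 202.6 = 141.5 g
w = 141.5 / 202.6 * 100
w = 69.84 %


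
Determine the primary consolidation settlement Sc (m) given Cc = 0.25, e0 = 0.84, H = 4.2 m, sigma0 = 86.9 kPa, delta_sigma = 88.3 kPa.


Result: 0.1738 m

Derivation:
Using Sc = Cc * H / (1 + e0) * log10((sigma0 + delta_sigma) / sigma0)
Stress ratio = (86.9 + 88.3) / 86.9 = 2.01611
log10(2.01611) = 0.304514
Cc * H / (1 + e0) = 0.25 * 4.2 / (1 + 0.84) = 0.570652
Sc = 0.570652 * 0.304514
Sc = 0.1738 m


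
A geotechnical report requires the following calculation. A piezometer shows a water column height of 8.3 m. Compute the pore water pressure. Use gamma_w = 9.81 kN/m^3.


Using u = gamma_w * h_w
u = 9.81 * 8.3
u = 81.42 kPa


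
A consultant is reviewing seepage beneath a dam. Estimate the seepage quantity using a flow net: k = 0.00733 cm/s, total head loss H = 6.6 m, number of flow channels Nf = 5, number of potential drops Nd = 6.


Convert k to m/s for unit consistency with H:
k = 0.00733 cm/s = 0.00733 / 100 m/s = 7.33e-05 m/s
Using q = k * H * Nf / Nd
Nf / Nd = 5 / 6 = 0.8333
q = 7.33e-05 * 6.6 * 0.8333
q = 0.0004031 m^3/s per m


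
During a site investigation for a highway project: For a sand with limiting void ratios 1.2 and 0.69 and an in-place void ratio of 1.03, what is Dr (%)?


Using Dr = (e_max - e) / (e_max - e_min) * 100
e_max - e = 1.2 - 1.03 = 0.17
e_max - e_min = 1.2 - 0.69 = 0.51
Dr = 0.17 / 0.51 * 100
Dr = 33.33 %


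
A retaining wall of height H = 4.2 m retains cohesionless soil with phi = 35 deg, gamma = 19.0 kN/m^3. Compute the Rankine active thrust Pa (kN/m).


Compute active earth pressure coefficient:
Ka = tan^2(45 - phi/2) = tan^2(27.5) = 0.27099
Compute active force:
Pa = 0.5 * Ka * gamma * H^2
Pa = 0.5 * 0.27099 * 19.0 * 4.2^2
Pa = 45.41 kN/m


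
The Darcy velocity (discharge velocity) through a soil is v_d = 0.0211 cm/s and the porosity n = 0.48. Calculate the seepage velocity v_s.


Result: 0.04396 cm/s

Derivation:
Using v_s = v_d / n
v_s = 0.0211 / 0.48
v_s = 0.04396 cm/s


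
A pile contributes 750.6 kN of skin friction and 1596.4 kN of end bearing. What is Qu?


Using Qu = Qf + Qb
Qu = 750.6 + 1596.4
Qu = 2347.0 kN


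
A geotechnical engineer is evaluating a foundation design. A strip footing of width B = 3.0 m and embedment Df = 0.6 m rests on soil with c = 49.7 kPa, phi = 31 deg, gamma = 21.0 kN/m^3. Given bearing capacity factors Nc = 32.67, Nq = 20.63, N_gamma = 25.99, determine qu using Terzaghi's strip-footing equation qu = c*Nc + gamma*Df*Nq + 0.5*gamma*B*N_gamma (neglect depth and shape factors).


Compute qu = c*Nc + gamma*Df*Nq + 0.5*gamma*B*N_gamma
Term 1: 49.7 * 32.67 = 1623.699
Term 2: 21.0 * 0.6 * 20.63 = 259.938
Term 3: 0.5 * 21.0 * 3.0 * 25.99 = 818.685
qu = 1623.699 + 259.938 + 818.685
qu = 2702.32 kPa


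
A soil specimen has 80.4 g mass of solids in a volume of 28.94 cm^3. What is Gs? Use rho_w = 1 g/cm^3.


Using Gs = m_s / (V_s * rho_w)
Since rho_w = 1 g/cm^3:
Gs = 80.4 / 28.94
Gs = 2.778


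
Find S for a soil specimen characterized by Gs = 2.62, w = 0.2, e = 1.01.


Using S = Gs * w / e
S = 2.62 * 0.2 / 1.01
S = 0.5188


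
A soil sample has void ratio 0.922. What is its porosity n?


Result: 0.4797

Derivation:
Using the relation n = e / (1 + e)
n = 0.922 / (1 + 0.922)
n = 0.922 / 1.922
n = 0.4797


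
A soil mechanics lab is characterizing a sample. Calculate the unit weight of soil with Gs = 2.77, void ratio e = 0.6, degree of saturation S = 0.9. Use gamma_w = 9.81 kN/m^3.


Result: 20.294 kN/m^3

Derivation:
Using gamma = gamma_w * (Gs + S*e) / (1 + e)
Numerator: Gs + S*e = 2.77 + 0.9*0.6 = 3.31
Denominator: 1 + e = 1 + 0.6 = 1.6
gamma = 9.81 * 3.31 / 1.6
gamma = 20.294 kN/m^3


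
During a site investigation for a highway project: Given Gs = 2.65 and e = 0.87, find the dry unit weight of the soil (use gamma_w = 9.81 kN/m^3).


Result: 13.902 kN/m^3

Derivation:
Using gamma_d = Gs * gamma_w / (1 + e)
gamma_d = 2.65 * 9.81 / (1 + 0.87)
gamma_d = 2.65 * 9.81 / 1.87
gamma_d = 13.902 kN/m^3


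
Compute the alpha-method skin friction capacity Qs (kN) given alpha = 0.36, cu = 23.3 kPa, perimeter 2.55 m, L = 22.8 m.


Using Qs = alpha * cu * perimeter * L
Qs = 0.36 * 23.3 * 2.55 * 22.8
Qs = 487.68 kN


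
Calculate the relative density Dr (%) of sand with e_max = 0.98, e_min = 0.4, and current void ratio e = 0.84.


Using Dr = (e_max - e) / (e_max - e_min) * 100
e_max - e = 0.98 - 0.84 = 0.14
e_max - e_min = 0.98 - 0.4 = 0.58
Dr = 0.14 / 0.58 * 100
Dr = 24.14 %


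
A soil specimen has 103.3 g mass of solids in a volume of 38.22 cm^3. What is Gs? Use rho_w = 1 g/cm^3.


Result: 2.703

Derivation:
Using Gs = m_s / (V_s * rho_w)
Since rho_w = 1 g/cm^3:
Gs = 103.3 / 38.22
Gs = 2.703


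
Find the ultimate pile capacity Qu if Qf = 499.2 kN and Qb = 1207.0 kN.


Result: 1706.2 kN

Derivation:
Using Qu = Qf + Qb
Qu = 499.2 + 1207.0
Qu = 1706.2 kN


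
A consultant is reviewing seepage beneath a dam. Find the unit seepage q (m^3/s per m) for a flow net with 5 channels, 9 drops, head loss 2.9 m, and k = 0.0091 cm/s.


Convert k to m/s for unit consistency with H:
k = 0.0091 cm/s = 0.0091 / 100 m/s = 9.1e-05 m/s
Using q = k * H * Nf / Nd
Nf / Nd = 5 / 9 = 0.5556
q = 9.1e-05 * 2.9 * 0.5556
q = 0.0001466 m^3/s per m


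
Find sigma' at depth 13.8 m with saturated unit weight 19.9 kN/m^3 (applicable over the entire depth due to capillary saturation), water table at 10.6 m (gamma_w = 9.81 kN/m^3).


Total stress = gamma_sat * depth
sigma = 19.9 * 13.8 = 274.62 kPa
Pore water pressure u = gamma_w * (depth - d_wt)
u = 9.81 * (13.8 - 10.6) = 31.392 kPa
Effective stress = sigma - u
sigma' = 274.62 - 31.392 = 243.23 kPa


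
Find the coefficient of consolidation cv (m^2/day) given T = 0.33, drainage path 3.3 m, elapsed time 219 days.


Using cv = T * H_dr^2 / t
H_dr^2 = 3.3^2 = 10.89
cv = 0.33 * 10.89 / 219
cv = 0.01641 m^2/day


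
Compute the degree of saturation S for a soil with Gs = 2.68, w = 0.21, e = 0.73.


Result: 0.771

Derivation:
Using S = Gs * w / e
S = 2.68 * 0.21 / 0.73
S = 0.771


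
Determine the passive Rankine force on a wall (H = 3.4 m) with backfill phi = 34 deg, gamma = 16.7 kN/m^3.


Result: 341.43 kN/m

Derivation:
Compute passive earth pressure coefficient:
Kp = tan^2(45 + phi/2) = tan^2(62.0) = 3.537132
Compute passive force:
Pp = 0.5 * Kp * gamma * H^2
Pp = 0.5 * 3.537132 * 16.7 * 3.4^2
Pp = 341.43 kN/m


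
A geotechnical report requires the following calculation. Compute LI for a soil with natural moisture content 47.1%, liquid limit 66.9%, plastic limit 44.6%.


First compute the plasticity index:
PI = LL - PL = 66.9 - 44.6 = 22.3
Then compute the liquidity index:
LI = (w - PL) / PI
LI = (47.1 - 44.6) / 22.3
LI = 0.112


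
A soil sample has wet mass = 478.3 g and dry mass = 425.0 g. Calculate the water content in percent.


Using w = (m_wet - m_dry) / m_dry * 100
m_wet - m_dry = 478.3 - 425.0 = 53.3 g
w = 53.3 / 425.0 * 100
w = 12.54 %


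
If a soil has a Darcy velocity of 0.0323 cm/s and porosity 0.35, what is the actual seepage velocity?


Using v_s = v_d / n
v_s = 0.0323 / 0.35
v_s = 0.09229 cm/s


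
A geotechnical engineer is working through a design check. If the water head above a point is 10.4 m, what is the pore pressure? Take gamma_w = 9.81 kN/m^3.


Result: 102.02 kPa

Derivation:
Using u = gamma_w * h_w
u = 9.81 * 10.4
u = 102.02 kPa


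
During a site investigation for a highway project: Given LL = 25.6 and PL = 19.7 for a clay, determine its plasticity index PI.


Using PI = LL - PL
PI = 25.6 - 19.7
PI = 5.9


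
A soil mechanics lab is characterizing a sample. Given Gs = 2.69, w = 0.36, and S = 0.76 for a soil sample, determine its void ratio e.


Result: 1.2742

Derivation:
Using the relation e = Gs * w / S
e = 2.69 * 0.36 / 0.76
e = 1.2742


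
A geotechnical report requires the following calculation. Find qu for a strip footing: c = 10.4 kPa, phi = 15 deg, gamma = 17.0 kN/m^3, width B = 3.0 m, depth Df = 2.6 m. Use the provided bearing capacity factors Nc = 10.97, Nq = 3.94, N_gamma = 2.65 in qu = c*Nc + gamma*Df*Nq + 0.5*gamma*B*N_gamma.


Compute qu = c*Nc + gamma*Df*Nq + 0.5*gamma*B*N_gamma
Term 1: 10.4 * 10.97 = 114.088
Term 2: 17.0 * 2.6 * 3.94 = 174.148
Term 3: 0.5 * 17.0 * 3.0 * 2.65 = 67.575
qu = 114.088 + 174.148 + 67.575
qu = 355.81 kPa


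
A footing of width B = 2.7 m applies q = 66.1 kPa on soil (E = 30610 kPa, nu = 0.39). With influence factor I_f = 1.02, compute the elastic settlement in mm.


Using Se = q * B * (1 - nu^2) * I_f / E
1 - nu^2 = 1 - 0.39^2 = 0.8479
Se = 66.1 * 2.7 * 0.8479 * 1.02 / 30610
Se = 0.005043 m
Convert to mm: Se = 0.005043 * 1000 = 5.043 mm


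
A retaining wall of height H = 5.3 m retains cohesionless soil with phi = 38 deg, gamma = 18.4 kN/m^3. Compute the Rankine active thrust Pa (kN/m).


Result: 61.48 kN/m

Derivation:
Compute active earth pressure coefficient:
Ka = tan^2(45 - phi/2) = tan^2(26.0) = 0.237883
Compute active force:
Pa = 0.5 * Ka * gamma * H^2
Pa = 0.5 * 0.237883 * 18.4 * 5.3^2
Pa = 61.48 kN/m


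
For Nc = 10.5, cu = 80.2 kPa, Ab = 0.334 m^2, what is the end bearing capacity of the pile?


Using Qb = Nc * cu * Ab
Qb = 10.5 * 80.2 * 0.334
Qb = 281.26 kN


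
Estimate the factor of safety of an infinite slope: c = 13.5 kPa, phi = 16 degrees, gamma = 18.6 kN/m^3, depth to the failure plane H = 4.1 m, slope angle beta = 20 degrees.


Using Fs = c / (gamma*H*sin(beta)*cos(beta)) + tan(phi)/tan(beta)
Cohesion contribution = 13.5 / (18.6*4.1*sin(20)*cos(20))
Cohesion contribution = 0.550807
Friction contribution = tan(16)/tan(20) = 0.787826
Fs = 0.550807 + 0.787826
Fs = 1.339


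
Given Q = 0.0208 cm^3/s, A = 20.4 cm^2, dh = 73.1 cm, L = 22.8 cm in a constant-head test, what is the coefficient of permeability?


Compute hydraulic gradient:
i = dh / L = 73.1 / 22.8 = 3.20614
Then apply Darcy's law:
k = Q / (A * i)
k = 0.0208 / (20.4 * 3.20614)
k = 0.0208 / 65.4053
k = 0.000318 cm/s


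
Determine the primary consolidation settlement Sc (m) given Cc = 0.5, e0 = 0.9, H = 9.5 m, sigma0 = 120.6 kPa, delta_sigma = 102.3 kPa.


Result: 0.6669 m

Derivation:
Using Sc = Cc * H / (1 + e0) * log10((sigma0 + delta_sigma) / sigma0)
Stress ratio = (120.6 + 102.3) / 120.6 = 1.84826
log10(1.84826) = 0.266763
Cc * H / (1 + e0) = 0.5 * 9.5 / (1 + 0.9) = 2.5
Sc = 2.5 * 0.266763
Sc = 0.6669 m


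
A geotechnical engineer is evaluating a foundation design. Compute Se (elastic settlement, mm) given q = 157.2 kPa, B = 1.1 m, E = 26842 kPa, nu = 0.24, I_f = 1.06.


Using Se = q * B * (1 - nu^2) * I_f / E
1 - nu^2 = 1 - 0.24^2 = 0.9424
Se = 157.2 * 1.1 * 0.9424 * 1.06 / 26842
Se = 0.006435 m
Convert to mm: Se = 0.006435 * 1000 = 6.435 mm


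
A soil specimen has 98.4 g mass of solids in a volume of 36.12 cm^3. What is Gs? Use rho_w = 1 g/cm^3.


Result: 2.724

Derivation:
Using Gs = m_s / (V_s * rho_w)
Since rho_w = 1 g/cm^3:
Gs = 98.4 / 36.12
Gs = 2.724


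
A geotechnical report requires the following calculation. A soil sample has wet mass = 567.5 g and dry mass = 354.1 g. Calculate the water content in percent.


Using w = (m_wet - m_dry) / m_dry * 100
m_wet - m_dry = 567.5 - 354.1 = 213.4 g
w = 213.4 / 354.1 * 100
w = 60.27 %


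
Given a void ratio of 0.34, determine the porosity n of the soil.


Using the relation n = e / (1 + e)
n = 0.34 / (1 + 0.34)
n = 0.34 / 1.34
n = 0.2537


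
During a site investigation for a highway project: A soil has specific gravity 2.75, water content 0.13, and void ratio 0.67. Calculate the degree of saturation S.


Result: 0.5336

Derivation:
Using S = Gs * w / e
S = 2.75 * 0.13 / 0.67
S = 0.5336


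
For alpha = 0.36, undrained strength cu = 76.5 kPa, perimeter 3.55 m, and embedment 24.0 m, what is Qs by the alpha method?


Using Qs = alpha * cu * perimeter * L
Qs = 0.36 * 76.5 * 3.55 * 24.0
Qs = 2346.41 kN


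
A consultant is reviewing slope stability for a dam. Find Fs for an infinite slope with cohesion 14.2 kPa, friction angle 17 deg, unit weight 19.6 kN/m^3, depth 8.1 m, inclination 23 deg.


Result: 0.969

Derivation:
Using Fs = c / (gamma*H*sin(beta)*cos(beta)) + tan(phi)/tan(beta)
Cohesion contribution = 14.2 / (19.6*8.1*sin(23)*cos(23))
Cohesion contribution = 0.248681
Friction contribution = tan(17)/tan(23) = 0.720256
Fs = 0.248681 + 0.720256
Fs = 0.969


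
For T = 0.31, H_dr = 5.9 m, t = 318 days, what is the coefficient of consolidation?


Using cv = T * H_dr^2 / t
H_dr^2 = 5.9^2 = 34.81
cv = 0.31 * 34.81 / 318
cv = 0.03393 m^2/day


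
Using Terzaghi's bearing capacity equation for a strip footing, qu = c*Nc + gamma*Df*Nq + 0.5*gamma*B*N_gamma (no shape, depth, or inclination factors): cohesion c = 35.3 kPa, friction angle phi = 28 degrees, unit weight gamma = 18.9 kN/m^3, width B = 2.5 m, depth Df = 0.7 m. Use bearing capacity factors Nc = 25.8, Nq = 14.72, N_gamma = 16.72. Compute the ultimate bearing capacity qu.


Compute qu = c*Nc + gamma*Df*Nq + 0.5*gamma*B*N_gamma
Term 1: 35.3 * 25.8 = 910.74
Term 2: 18.9 * 0.7 * 14.72 = 194.7456
Term 3: 0.5 * 18.9 * 2.5 * 16.72 = 395.01
qu = 910.74 + 194.7456 + 395.01
qu = 1500.5 kPa


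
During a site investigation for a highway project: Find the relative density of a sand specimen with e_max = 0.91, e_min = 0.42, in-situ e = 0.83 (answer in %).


Using Dr = (e_max - e) / (e_max - e_min) * 100
e_max - e = 0.91 - 0.83 = 0.08
e_max - e_min = 0.91 - 0.42 = 0.49
Dr = 0.08 / 0.49 * 100
Dr = 16.33 %


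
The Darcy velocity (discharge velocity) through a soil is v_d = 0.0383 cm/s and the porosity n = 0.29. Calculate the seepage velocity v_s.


Using v_s = v_d / n
v_s = 0.0383 / 0.29
v_s = 0.13207 cm/s


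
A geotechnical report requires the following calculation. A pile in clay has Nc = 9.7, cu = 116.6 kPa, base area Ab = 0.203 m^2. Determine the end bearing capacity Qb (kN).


Using Qb = Nc * cu * Ab
Qb = 9.7 * 116.6 * 0.203
Qb = 229.6 kN


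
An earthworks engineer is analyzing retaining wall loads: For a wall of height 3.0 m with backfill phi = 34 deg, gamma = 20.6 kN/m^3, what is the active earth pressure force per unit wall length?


Result: 26.21 kN/m

Derivation:
Compute active earth pressure coefficient:
Ka = tan^2(45 - phi/2) = tan^2(28.0) = 0.282715
Compute active force:
Pa = 0.5 * Ka * gamma * H^2
Pa = 0.5 * 0.282715 * 20.6 * 3.0^2
Pa = 26.21 kN/m


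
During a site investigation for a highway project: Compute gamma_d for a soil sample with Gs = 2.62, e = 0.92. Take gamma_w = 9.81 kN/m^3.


Using gamma_d = Gs * gamma_w / (1 + e)
gamma_d = 2.62 * 9.81 / (1 + 0.92)
gamma_d = 2.62 * 9.81 / 1.92
gamma_d = 13.387 kN/m^3


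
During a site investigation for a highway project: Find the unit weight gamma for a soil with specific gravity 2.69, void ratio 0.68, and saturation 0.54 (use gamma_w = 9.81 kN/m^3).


Using gamma = gamma_w * (Gs + S*e) / (1 + e)
Numerator: Gs + S*e = 2.69 + 0.54*0.68 = 3.0572
Denominator: 1 + e = 1 + 0.68 = 1.68
gamma = 9.81 * 3.0572 / 1.68
gamma = 17.852 kN/m^3


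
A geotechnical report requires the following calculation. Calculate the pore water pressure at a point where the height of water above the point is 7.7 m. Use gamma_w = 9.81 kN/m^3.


Result: 75.54 kPa

Derivation:
Using u = gamma_w * h_w
u = 9.81 * 7.7
u = 75.54 kPa


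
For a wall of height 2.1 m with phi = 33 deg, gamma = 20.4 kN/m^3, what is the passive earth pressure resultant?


Result: 152.58 kN/m

Derivation:
Compute passive earth pressure coefficient:
Kp = tan^2(45 + phi/2) = tan^2(61.5) = 3.39212
Compute passive force:
Pp = 0.5 * Kp * gamma * H^2
Pp = 0.5 * 3.39212 * 20.4 * 2.1^2
Pp = 152.58 kN/m


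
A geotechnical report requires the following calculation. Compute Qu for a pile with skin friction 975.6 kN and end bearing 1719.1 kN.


Using Qu = Qf + Qb
Qu = 975.6 + 1719.1
Qu = 2694.7 kN


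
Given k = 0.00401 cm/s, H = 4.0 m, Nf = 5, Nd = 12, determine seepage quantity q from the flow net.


Convert k to m/s for unit consistency with H:
k = 0.00401 cm/s = 0.00401 / 100 m/s = 4.01e-05 m/s
Using q = k * H * Nf / Nd
Nf / Nd = 5 / 12 = 0.4167
q = 4.01e-05 * 4.0 * 0.4167
q = 6.683e-05 m^3/s per m


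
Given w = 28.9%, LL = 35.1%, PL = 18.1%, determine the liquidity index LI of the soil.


Result: 0.635

Derivation:
First compute the plasticity index:
PI = LL - PL = 35.1 - 18.1 = 17.0
Then compute the liquidity index:
LI = (w - PL) / PI
LI = (28.9 - 18.1) / 17.0
LI = 0.635


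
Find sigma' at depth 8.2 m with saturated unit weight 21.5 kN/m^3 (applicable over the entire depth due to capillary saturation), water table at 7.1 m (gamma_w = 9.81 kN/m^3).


Result: 165.51 kPa

Derivation:
Total stress = gamma_sat * depth
sigma = 21.5 * 8.2 = 176.3 kPa
Pore water pressure u = gamma_w * (depth - d_wt)
u = 9.81 * (8.2 - 7.1) = 10.791 kPa
Effective stress = sigma - u
sigma' = 176.3 - 10.791 = 165.51 kPa


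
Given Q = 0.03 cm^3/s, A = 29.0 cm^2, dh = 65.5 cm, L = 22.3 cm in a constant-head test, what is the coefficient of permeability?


Result: 0.000352 cm/s

Derivation:
Compute hydraulic gradient:
i = dh / L = 65.5 / 22.3 = 2.93722
Then apply Darcy's law:
k = Q / (A * i)
k = 0.03 / (29.0 * 2.93722)
k = 0.03 / 85.1794
k = 0.000352 cm/s


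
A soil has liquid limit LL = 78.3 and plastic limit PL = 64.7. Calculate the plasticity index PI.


Result: 13.6

Derivation:
Using PI = LL - PL
PI = 78.3 - 64.7
PI = 13.6


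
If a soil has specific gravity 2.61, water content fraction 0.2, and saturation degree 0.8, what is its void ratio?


Using the relation e = Gs * w / S
e = 2.61 * 0.2 / 0.8
e = 0.6525


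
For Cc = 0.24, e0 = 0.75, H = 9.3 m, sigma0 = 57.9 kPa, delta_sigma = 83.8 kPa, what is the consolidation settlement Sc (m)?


Using Sc = Cc * H / (1 + e0) * log10((sigma0 + delta_sigma) / sigma0)
Stress ratio = (57.9 + 83.8) / 57.9 = 2.44732
log10(2.44732) = 0.388691
Cc * H / (1 + e0) = 0.24 * 9.3 / (1 + 0.75) = 1.27543
Sc = 1.27543 * 0.388691
Sc = 0.4957 m


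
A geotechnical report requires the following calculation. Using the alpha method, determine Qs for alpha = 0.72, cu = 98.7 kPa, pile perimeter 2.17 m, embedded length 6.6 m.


Using Qs = alpha * cu * perimeter * L
Qs = 0.72 * 98.7 * 2.17 * 6.6
Qs = 1017.78 kN


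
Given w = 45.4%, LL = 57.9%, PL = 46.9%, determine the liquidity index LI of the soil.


First compute the plasticity index:
PI = LL - PL = 57.9 - 46.9 = 11.0
Then compute the liquidity index:
LI = (w - PL) / PI
LI = (45.4 - 46.9) / 11.0
LI = -0.136


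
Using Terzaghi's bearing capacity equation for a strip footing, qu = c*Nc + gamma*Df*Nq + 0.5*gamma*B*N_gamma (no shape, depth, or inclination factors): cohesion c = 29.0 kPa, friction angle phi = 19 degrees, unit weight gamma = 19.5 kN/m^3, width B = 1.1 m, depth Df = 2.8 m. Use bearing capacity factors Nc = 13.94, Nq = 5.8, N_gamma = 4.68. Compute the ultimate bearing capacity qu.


Result: 771.13 kPa

Derivation:
Compute qu = c*Nc + gamma*Df*Nq + 0.5*gamma*B*N_gamma
Term 1: 29.0 * 13.94 = 404.26
Term 2: 19.5 * 2.8 * 5.8 = 316.68
Term 3: 0.5 * 19.5 * 1.1 * 4.68 = 50.193
qu = 404.26 + 316.68 + 50.193
qu = 771.13 kPa


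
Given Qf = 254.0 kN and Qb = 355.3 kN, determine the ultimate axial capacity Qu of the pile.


Using Qu = Qf + Qb
Qu = 254.0 + 355.3
Qu = 609.3 kN


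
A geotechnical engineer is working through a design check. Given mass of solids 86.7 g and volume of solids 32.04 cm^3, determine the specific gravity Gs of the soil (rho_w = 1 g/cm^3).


Using Gs = m_s / (V_s * rho_w)
Since rho_w = 1 g/cm^3:
Gs = 86.7 / 32.04
Gs = 2.706


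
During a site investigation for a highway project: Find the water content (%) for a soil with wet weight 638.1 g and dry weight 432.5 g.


Using w = (m_wet - m_dry) / m_dry * 100
m_wet - m_dry = 638.1 - 432.5 = 205.6 g
w = 205.6 / 432.5 * 100
w = 47.54 %


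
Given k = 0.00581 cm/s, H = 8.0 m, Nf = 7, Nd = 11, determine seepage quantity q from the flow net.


Convert k to m/s for unit consistency with H:
k = 0.00581 cm/s = 0.00581 / 100 m/s = 5.81e-05 m/s
Using q = k * H * Nf / Nd
Nf / Nd = 7 / 11 = 0.6364
q = 5.81e-05 * 8.0 * 0.6364
q = 0.0002958 m^3/s per m


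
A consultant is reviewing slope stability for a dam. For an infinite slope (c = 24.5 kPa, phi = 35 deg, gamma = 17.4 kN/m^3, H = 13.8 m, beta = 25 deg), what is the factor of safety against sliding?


Using Fs = c / (gamma*H*sin(beta)*cos(beta)) + tan(phi)/tan(beta)
Cohesion contribution = 24.5 / (17.4*13.8*sin(25)*cos(25))
Cohesion contribution = 0.266387
Friction contribution = tan(35)/tan(25) = 1.5016
Fs = 0.266387 + 1.5016
Fs = 1.768
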